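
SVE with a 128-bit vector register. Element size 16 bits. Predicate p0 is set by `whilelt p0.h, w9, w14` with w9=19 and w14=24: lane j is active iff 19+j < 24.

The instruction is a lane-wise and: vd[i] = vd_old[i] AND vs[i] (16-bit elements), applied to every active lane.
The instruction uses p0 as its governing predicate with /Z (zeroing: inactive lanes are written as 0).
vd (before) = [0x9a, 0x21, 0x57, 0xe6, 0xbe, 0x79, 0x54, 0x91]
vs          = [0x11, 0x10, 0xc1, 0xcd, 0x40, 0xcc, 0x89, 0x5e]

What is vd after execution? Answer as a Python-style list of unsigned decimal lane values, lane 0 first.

vd = [16, 0, 65, 196, 0, 0, 0, 0]

lane count: 128 div 16 = 8
whilelt: lane j active iff 19+j < 24 → j < 5 → 5 active
  i=0: and(0x9a,0x11) → 16
  i=1: and(0x21,0x10) → 0
  i=2: and(0x57,0xc1) → 65
  i=3: and(0xe6,0xcd) → 196
  i=4: and(0xbe,0x40) → 0
  i=5: tail/zero → 0
  i=6: tail/zero → 0
  i=7: tail/zero → 0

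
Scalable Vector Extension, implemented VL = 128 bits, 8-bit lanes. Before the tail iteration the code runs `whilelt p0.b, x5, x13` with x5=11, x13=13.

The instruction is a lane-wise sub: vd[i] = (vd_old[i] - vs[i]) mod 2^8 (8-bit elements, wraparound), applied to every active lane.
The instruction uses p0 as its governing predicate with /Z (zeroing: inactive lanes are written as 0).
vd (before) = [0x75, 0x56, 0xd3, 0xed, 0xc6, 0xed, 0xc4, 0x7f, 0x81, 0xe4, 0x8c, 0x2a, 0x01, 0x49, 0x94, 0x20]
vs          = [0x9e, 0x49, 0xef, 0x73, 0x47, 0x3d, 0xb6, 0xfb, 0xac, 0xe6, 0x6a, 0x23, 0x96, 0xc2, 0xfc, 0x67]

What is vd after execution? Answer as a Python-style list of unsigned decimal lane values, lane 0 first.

vd = [215, 13, 0, 0, 0, 0, 0, 0, 0, 0, 0, 0, 0, 0, 0, 0]

lane count: 128 div 8 = 16
whilelt: lane j active iff 11+j < 13 → j < 2 → 2 active
  i=0: sub(0x75,0x9e) → 215
  i=1: sub(0x56,0x49) → 13
  i=2: tail/zero → 0
  i=3: tail/zero → 0
  i=4: tail/zero → 0
  i=5: tail/zero → 0
  i=6: tail/zero → 0
  i=7: tail/zero → 0
  i=8: tail/zero → 0
  i=9: tail/zero → 0
  i=10: tail/zero → 0
  i=11: tail/zero → 0
  i=12: tail/zero → 0
  i=13: tail/zero → 0
  i=14: tail/zero → 0
  i=15: tail/zero → 0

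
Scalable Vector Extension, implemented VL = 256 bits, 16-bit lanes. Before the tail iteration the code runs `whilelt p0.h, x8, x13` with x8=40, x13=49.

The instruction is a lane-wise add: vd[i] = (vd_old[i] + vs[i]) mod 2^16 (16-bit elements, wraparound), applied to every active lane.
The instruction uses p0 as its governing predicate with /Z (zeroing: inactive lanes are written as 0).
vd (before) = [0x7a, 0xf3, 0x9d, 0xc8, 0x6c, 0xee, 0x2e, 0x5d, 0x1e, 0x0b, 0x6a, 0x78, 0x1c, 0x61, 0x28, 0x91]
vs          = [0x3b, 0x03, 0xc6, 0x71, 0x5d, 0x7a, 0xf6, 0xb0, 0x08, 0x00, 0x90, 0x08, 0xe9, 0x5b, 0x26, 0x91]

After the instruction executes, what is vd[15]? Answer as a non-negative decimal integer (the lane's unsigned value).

vd[15] = 0

256-bit reg / 16-bit elem → 16 lanes
active while 40+j < 49, i.e. j ∈ [0,9) capped at 16 ⇒ 9
lane  0: add(0x7a,0x3b) ⇒ 0xb5
lane  1: add(0xf3,0x03) ⇒ 0xf6
lane  2: add(0x9d,0xc6) ⇒ 0x163
lane  3: add(0xc8,0x71) ⇒ 0x139
lane  4: add(0x6c,0x5d) ⇒ 0xc9
lane  5: add(0xee,0x7a) ⇒ 0x168
lane  6: add(0x2e,0xf6) ⇒ 0x124
lane  7: add(0x5d,0xb0) ⇒ 0x10d
lane  8: add(0x1e,0x08) ⇒ 0x26
lane  9: tail/zero ⇒ 0x00
lane 10: tail/zero ⇒ 0x00
lane 11: tail/zero ⇒ 0x00
lane 12: tail/zero ⇒ 0x00
lane 13: tail/zero ⇒ 0x00
lane 14: tail/zero ⇒ 0x00
lane 15: tail/zero ⇒ 0x00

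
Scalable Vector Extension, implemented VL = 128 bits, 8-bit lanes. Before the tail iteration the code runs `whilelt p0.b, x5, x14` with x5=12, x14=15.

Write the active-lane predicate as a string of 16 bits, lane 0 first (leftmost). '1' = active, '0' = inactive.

predicate = 1110000000000000

128-bit reg / 8-bit elem → 16 lanes
active while 12+j < 15, i.e. j ∈ [0,3) capped at 16 ⇒ 3
bits (lane 0 leftmost): 1110000000000000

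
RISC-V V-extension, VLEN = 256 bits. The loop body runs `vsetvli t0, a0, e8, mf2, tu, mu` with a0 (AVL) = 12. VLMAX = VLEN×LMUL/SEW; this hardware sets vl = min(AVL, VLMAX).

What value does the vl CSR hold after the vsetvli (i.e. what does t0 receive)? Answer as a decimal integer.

lanes per group: 256·1/2/8 = 16
vl ← min(12, 16) = 12

vl = 12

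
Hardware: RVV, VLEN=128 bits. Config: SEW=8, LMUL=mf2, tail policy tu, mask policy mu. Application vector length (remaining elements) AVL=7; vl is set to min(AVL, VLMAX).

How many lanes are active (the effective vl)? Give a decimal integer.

lanes per group: 128·1/2/8 = 8
AVL=7 ≤ VLMAX=8, so vl = 7

vl = 7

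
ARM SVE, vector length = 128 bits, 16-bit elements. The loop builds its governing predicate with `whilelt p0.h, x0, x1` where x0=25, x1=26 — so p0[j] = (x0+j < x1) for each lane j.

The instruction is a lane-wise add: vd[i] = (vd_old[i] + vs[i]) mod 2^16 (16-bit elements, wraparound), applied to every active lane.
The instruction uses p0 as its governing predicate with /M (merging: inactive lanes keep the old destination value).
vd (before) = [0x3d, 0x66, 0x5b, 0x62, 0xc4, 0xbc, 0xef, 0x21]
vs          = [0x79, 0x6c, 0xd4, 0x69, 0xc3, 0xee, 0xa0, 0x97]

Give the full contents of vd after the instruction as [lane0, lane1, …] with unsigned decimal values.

register lanes = 128/16 = 8
p0[j] = (25+j < 26); true for j=0..0 → 1 lanes set
vd[0] add(0x3d,0x79) -> 0xb6
vd[1] tail/keep -> 0x66
vd[2] tail/keep -> 0x5b
vd[3] tail/keep -> 0x62
vd[4] tail/keep -> 0xc4
vd[5] tail/keep -> 0xbc
vd[6] tail/keep -> 0xef
vd[7] tail/keep -> 0x21

vd = [182, 102, 91, 98, 196, 188, 239, 33]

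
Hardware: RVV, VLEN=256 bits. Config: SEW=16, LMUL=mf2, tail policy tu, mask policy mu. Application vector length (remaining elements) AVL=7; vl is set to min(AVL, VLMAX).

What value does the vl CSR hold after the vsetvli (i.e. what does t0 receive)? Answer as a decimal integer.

lanes per group: 256·1/2/16 = 8
vl ← min(7, 8) = 7

vl = 7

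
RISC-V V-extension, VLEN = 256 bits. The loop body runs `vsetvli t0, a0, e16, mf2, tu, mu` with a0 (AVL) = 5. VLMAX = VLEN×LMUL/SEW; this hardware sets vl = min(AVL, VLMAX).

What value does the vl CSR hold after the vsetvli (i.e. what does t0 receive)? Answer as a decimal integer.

lanes per group: 256·1/2/16 = 8
AVL=5 ≤ VLMAX=8, so vl = 5

vl = 5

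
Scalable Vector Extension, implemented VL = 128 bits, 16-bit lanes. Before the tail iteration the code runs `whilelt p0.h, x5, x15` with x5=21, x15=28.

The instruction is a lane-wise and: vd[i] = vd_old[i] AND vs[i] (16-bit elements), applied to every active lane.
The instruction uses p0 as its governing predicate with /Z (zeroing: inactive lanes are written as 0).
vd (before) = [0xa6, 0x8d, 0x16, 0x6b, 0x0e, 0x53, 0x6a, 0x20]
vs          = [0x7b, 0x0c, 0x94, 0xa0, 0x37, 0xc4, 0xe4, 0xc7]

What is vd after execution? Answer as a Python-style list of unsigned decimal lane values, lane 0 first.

vd = [34, 12, 20, 32, 6, 64, 96, 0]

register lanes = 128/16 = 8
p0[j] = (21+j < 28); true for j=0..6 → 7 lanes set
[0] and(0xa6,0x7b) = 0x22
[1] and(0x8d,0x0c) = 0x0c
[2] and(0x16,0x94) = 0x14
[3] and(0x6b,0xa0) = 0x20
[4] and(0x0e,0x37) = 0x06
[5] and(0x53,0xc4) = 0x40
[6] and(0x6a,0xe4) = 0x60
[7] tail/zero = 0x00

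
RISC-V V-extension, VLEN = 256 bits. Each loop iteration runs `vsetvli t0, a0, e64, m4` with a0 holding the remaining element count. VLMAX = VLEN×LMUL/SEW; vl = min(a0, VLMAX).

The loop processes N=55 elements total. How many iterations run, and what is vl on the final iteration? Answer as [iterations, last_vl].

lanes per group: 256·4/64 = 16
55 elements at 16/iter → 4 passes, remainder 7 on the last

[iterations, last_vl] = [4, 7]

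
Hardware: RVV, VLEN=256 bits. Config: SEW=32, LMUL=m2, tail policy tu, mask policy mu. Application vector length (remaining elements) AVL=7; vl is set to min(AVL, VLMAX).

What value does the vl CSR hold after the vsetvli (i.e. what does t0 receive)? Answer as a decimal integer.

VLMAX = (256 × 2) / 32 = 16 lanes
AVL=7 ≤ VLMAX=16, so vl = 7

vl = 7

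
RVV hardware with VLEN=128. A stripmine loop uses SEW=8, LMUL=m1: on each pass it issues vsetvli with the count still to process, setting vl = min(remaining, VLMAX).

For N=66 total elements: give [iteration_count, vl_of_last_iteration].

[iterations, last_vl] = [5, 2]

VLMAX = VLEN×LMUL/SEW = 128×1/8 = 16
66 elements at 16/iter → 5 passes, remainder 2 on the last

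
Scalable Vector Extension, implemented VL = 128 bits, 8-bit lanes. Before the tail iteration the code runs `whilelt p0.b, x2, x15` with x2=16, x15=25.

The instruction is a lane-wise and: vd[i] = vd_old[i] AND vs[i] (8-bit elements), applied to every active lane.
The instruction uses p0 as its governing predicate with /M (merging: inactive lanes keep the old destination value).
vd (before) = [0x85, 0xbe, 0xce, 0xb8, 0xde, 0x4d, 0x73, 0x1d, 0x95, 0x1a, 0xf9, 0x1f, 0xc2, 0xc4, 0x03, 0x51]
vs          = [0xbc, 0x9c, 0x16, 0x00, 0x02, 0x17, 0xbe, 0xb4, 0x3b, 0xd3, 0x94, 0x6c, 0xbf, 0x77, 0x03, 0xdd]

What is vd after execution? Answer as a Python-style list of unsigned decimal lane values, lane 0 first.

vd = [132, 156, 6, 0, 2, 5, 50, 20, 17, 26, 249, 31, 194, 196, 3, 81]

register lanes = 128/8 = 16
whilelt: lane j active iff 16+j < 25 → j < 9 → 9 active
[0] and(0x85,0xbc) = 0x84
[1] and(0xbe,0x9c) = 0x9c
[2] and(0xce,0x16) = 0x06
[3] and(0xb8,0x00) = 0x00
[4] and(0xde,0x02) = 0x02
[5] and(0x4d,0x17) = 0x05
[6] and(0x73,0xbe) = 0x32
[7] and(0x1d,0xb4) = 0x14
[8] and(0x95,0x3b) = 0x11
[9] tail/keep = 0x1a
[10] tail/keep = 0xf9
[11] tail/keep = 0x1f
[12] tail/keep = 0xc2
[13] tail/keep = 0xc4
[14] tail/keep = 0x03
[15] tail/keep = 0x51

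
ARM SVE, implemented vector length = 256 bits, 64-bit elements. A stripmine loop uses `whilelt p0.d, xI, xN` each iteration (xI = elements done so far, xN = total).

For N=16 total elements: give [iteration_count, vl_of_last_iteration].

lane count: 256 div 64 = 4
16 elements at 4/iter → 4 passes, remainder 4 on the last

[iterations, last_vl] = [4, 4]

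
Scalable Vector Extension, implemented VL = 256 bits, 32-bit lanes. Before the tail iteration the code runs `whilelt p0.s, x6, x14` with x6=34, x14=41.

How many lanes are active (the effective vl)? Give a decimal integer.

vl = 7

256-bit reg / 32-bit elem → 8 lanes
p0[j] = (34+j < 41); true for j=0..6 → 7 lanes set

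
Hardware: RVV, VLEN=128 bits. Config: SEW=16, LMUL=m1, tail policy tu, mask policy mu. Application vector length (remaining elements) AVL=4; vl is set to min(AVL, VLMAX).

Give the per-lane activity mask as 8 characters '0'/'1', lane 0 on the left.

lanes per group: 128·1/16 = 8
vl = min(AVL, VLMAX) = min(4, 8) = 4
bits (lane 0 leftmost): 11110000

predicate = 11110000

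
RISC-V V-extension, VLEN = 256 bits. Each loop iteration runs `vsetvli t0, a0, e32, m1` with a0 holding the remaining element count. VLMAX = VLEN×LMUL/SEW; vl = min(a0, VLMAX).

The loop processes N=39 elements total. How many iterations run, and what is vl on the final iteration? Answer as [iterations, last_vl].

VLMAX = VLEN×LMUL/SEW = 256×1/32 = 8
iterations = ceil(39/8) = 5; final-pass vl = 7

[iterations, last_vl] = [5, 7]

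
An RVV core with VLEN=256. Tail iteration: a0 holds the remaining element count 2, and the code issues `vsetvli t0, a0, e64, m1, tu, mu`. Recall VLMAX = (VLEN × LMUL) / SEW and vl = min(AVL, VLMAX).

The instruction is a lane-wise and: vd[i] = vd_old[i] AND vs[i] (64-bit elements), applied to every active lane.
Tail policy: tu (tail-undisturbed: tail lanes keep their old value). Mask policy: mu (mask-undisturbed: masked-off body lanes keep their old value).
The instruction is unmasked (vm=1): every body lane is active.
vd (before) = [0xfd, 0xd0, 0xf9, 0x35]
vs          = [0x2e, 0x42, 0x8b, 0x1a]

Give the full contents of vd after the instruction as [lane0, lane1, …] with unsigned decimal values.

vd = [44, 64, 249, 53]

VLMAX = VLEN×LMUL/SEW = 256×1/64 = 4
vl = min(AVL, VLMAX) = min(2, 4) = 2
lane  0: and(0xfd,0x2e) ⇒ 0x2c
lane  1: and(0xd0,0x42) ⇒ 0x40
lane  2: tail/keep ⇒ 0xf9
lane  3: tail/keep ⇒ 0x35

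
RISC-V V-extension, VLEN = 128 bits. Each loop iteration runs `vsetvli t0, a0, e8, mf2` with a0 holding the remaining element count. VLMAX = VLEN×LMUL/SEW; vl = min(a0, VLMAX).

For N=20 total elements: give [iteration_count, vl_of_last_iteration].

[iterations, last_vl] = [3, 4]

VLMAX = (128 × 1/2) / 8 = 8 lanes
20 elements at 8/iter → 3 passes, remainder 4 on the last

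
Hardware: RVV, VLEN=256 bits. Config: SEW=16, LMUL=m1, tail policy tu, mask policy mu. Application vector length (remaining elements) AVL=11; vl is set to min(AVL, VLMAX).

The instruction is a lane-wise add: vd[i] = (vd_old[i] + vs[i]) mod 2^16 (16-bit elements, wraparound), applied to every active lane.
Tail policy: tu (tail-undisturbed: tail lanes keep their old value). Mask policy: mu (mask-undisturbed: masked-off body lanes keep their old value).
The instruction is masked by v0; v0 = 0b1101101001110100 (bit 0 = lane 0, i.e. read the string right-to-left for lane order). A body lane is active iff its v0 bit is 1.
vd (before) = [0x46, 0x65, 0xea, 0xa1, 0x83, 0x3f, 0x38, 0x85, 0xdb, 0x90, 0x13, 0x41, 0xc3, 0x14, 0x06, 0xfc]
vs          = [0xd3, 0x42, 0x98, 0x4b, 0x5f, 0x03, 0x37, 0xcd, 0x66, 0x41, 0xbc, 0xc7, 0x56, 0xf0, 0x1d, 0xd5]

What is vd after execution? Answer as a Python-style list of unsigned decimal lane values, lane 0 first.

vd = [70, 101, 386, 161, 226, 66, 111, 133, 219, 209, 19, 65, 195, 20, 6, 252]

VLMAX = (256 × 1) / 16 = 16 lanes
vl = min(AVL, VLMAX) = min(11, 16) = 11
[0] mask-off/keep = 0x46
[1] mask-off/keep = 0x65
[2] add(0xea,0x98) = 0x182
[3] mask-off/keep = 0xa1
[4] add(0x83,0x5f) = 0xe2
[5] add(0x3f,0x03) = 0x42
[6] add(0x38,0x37) = 0x6f
[7] mask-off/keep = 0x85
[8] mask-off/keep = 0xdb
[9] add(0x90,0x41) = 0xd1
[10] mask-off/keep = 0x13
[11] tail/keep = 0x41
[12] tail/keep = 0xc3
[13] tail/keep = 0x14
[14] tail/keep = 0x06
[15] tail/keep = 0xfc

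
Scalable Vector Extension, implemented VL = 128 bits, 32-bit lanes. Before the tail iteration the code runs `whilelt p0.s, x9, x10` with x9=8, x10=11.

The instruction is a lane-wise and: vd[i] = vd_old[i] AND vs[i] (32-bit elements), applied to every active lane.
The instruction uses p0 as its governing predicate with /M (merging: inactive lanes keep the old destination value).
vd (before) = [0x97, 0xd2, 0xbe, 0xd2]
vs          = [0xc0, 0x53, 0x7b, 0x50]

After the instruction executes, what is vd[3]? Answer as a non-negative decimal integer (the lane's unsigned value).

vd[3] = 210

128-bit reg / 32-bit elem → 4 lanes
active while 8+j < 11, i.e. j ∈ [0,3) capped at 4 ⇒ 3
vd[0] and(0x97,0xc0) -> 0x80
vd[1] and(0xd2,0x53) -> 0x52
vd[2] and(0xbe,0x7b) -> 0x3a
vd[3] tail/keep -> 0xd2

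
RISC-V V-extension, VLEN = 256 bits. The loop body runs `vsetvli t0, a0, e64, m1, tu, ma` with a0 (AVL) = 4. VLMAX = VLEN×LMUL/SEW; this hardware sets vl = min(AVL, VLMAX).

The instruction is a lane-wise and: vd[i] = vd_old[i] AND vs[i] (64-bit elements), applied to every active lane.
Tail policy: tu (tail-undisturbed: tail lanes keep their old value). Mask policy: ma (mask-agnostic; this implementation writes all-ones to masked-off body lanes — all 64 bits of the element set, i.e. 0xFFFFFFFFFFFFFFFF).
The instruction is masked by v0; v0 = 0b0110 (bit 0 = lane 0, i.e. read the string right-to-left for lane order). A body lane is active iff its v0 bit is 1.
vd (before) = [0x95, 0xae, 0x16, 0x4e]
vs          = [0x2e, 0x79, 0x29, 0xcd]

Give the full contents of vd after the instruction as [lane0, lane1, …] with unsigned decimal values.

VLMAX = VLEN×LMUL/SEW = 256×1/64 = 4
AVL=4 ≤ VLMAX=4, so vl = 4
vd[0] mask-off/ones -> 0xffffffffffffffff
vd[1] and(0xae,0x79) -> 0x28
vd[2] and(0x16,0x29) -> 0x00
vd[3] mask-off/ones -> 0xffffffffffffffff

vd = [18446744073709551615, 40, 0, 18446744073709551615]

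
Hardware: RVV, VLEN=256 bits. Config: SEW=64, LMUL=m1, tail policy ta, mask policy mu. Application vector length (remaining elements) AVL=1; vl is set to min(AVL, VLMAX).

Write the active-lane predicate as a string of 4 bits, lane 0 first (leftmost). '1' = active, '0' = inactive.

VLMAX = (256 × 1) / 64 = 4 lanes
vl = min(AVL, VLMAX) = min(1, 4) = 1
bits (lane 0 leftmost): 1000

predicate = 1000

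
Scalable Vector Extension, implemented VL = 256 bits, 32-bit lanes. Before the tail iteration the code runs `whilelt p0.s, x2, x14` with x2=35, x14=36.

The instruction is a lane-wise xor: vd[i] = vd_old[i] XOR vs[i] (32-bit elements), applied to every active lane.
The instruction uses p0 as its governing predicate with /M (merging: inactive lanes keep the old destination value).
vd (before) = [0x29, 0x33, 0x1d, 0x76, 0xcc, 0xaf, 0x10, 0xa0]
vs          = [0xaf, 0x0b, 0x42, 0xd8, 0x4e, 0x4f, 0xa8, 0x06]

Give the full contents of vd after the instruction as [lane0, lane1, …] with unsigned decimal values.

vd = [134, 51, 29, 118, 204, 175, 16, 160]

register lanes = 256/32 = 8
p0[j] = (35+j < 36); true for j=0..0 → 1 lanes set
  i=0: xor(0x29,0xaf) → 134
  i=1: tail/keep → 51
  i=2: tail/keep → 29
  i=3: tail/keep → 118
  i=4: tail/keep → 204
  i=5: tail/keep → 175
  i=6: tail/keep → 16
  i=7: tail/keep → 160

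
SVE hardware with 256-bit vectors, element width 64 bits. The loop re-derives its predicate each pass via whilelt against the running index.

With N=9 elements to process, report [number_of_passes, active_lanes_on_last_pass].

[iterations, last_vl] = [3, 1]

256-bit reg / 64-bit elem → 4 lanes
9 elements at 4/iter → 3 passes, remainder 1 on the last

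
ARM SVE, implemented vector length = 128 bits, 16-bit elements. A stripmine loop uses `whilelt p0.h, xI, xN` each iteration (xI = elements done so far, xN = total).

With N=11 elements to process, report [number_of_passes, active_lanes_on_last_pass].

[iterations, last_vl] = [2, 3]

register lanes = 128/16 = 8
11 elements at 8/iter → 2 passes, remainder 3 on the last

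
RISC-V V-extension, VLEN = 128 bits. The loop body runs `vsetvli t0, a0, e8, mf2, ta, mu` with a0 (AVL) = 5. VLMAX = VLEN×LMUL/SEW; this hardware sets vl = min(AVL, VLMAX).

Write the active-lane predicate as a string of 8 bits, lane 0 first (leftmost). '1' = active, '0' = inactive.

predicate = 11111000

VLMAX = VLEN×LMUL/SEW = 128×1/2/8 = 8
vl ← min(5, 8) = 5
bits (lane 0 leftmost): 11111000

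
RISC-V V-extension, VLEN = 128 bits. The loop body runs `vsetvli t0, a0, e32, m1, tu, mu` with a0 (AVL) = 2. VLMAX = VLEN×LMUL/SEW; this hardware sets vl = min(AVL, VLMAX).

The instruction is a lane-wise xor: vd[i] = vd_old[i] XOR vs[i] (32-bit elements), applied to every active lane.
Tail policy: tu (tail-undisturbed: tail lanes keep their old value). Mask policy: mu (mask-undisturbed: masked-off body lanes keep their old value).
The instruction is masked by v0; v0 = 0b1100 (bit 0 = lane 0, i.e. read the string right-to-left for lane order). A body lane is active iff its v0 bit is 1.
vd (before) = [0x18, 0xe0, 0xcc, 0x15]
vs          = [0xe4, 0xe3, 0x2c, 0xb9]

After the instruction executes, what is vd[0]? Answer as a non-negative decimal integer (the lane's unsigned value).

VLMAX = (128 × 1) / 32 = 4 lanes
vl = min(AVL, VLMAX) = min(2, 4) = 2
lane  0: mask-off/keep ⇒ 0x18
lane  1: mask-off/keep ⇒ 0xe0
lane  2: tail/keep ⇒ 0xcc
lane  3: tail/keep ⇒ 0x15

vd[0] = 24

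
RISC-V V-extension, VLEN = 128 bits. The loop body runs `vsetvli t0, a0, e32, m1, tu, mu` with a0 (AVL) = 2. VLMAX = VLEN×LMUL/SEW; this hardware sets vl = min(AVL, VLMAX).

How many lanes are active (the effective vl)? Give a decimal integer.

VLMAX = (128 × 1) / 32 = 4 lanes
AVL=2 ≤ VLMAX=4, so vl = 2

vl = 2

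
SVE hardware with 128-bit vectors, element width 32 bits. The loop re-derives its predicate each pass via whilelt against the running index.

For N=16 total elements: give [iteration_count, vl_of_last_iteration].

register lanes = 128/32 = 4
16 elements at 4/iter → 4 passes, remainder 4 on the last

[iterations, last_vl] = [4, 4]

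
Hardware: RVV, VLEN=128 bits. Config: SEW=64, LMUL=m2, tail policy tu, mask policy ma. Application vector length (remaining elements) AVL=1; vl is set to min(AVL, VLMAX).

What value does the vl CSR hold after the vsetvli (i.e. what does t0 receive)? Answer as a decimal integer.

VLMAX = (128 × 2) / 64 = 4 lanes
vl = min(AVL, VLMAX) = min(1, 4) = 1

vl = 1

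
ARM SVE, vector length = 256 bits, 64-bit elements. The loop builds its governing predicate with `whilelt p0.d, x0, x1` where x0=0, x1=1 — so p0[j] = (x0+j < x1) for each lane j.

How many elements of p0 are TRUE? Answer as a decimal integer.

vl = 1

lane count: 256 div 64 = 4
whilelt: lane j active iff 0+j < 1 → j < 1 → 1 active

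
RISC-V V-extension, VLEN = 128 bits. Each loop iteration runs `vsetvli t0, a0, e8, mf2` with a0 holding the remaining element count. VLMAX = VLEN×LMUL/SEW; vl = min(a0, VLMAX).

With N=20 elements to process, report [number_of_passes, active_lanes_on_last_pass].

[iterations, last_vl] = [3, 4]

lanes per group: 128·1/2/8 = 8
N=20: ⌈20/8⌉ = 3 iters; last vl = 20 − 2×8 = 4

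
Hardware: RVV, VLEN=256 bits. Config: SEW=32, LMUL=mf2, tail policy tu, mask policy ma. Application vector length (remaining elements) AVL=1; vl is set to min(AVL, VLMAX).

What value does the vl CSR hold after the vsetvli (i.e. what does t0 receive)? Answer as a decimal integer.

vl = 1

VLMAX = VLEN×LMUL/SEW = 256×1/2/32 = 4
AVL=1 ≤ VLMAX=4, so vl = 1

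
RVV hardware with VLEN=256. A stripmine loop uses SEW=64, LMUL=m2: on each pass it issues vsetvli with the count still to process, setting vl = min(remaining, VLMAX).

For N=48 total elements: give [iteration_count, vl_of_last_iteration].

VLMAX = VLEN×LMUL/SEW = 256×2/64 = 8
iterations = ceil(48/8) = 6; final-pass vl = 8

[iterations, last_vl] = [6, 8]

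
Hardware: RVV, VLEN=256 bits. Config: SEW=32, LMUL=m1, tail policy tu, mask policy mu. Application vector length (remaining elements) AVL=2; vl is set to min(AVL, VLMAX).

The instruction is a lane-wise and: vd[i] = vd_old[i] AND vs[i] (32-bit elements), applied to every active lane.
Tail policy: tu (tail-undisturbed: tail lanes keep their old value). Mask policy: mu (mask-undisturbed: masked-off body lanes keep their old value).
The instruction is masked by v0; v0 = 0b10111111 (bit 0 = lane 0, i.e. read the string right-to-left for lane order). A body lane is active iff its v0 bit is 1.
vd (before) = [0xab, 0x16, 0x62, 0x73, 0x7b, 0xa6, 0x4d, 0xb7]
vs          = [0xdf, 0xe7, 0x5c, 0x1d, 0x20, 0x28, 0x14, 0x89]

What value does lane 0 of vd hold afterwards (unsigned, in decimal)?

vd[0] = 139

lanes per group: 256·1/32 = 8
AVL=2 ≤ VLMAX=8, so vl = 2
[0] and(0xab,0xdf) = 0x8b
[1] and(0x16,0xe7) = 0x06
[2] tail/keep = 0x62
[3] tail/keep = 0x73
[4] tail/keep = 0x7b
[5] tail/keep = 0xa6
[6] tail/keep = 0x4d
[7] tail/keep = 0xb7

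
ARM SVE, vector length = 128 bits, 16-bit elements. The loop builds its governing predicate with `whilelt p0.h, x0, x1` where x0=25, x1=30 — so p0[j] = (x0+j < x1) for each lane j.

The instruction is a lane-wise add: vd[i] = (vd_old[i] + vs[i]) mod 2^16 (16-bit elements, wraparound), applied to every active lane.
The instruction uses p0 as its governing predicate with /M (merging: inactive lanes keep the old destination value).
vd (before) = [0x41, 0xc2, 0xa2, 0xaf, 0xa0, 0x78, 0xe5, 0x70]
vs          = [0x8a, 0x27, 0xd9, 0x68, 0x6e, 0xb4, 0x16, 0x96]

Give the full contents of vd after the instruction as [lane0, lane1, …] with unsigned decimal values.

lane count: 128 div 16 = 8
active while 25+j < 30, i.e. j ∈ [0,5) capped at 8 ⇒ 5
vd[0] add(0x41,0x8a) -> 0xcb
vd[1] add(0xc2,0x27) -> 0xe9
vd[2] add(0xa2,0xd9) -> 0x17b
vd[3] add(0xaf,0x68) -> 0x117
vd[4] add(0xa0,0x6e) -> 0x10e
vd[5] tail/keep -> 0x78
vd[6] tail/keep -> 0xe5
vd[7] tail/keep -> 0x70

vd = [203, 233, 379, 279, 270, 120, 229, 112]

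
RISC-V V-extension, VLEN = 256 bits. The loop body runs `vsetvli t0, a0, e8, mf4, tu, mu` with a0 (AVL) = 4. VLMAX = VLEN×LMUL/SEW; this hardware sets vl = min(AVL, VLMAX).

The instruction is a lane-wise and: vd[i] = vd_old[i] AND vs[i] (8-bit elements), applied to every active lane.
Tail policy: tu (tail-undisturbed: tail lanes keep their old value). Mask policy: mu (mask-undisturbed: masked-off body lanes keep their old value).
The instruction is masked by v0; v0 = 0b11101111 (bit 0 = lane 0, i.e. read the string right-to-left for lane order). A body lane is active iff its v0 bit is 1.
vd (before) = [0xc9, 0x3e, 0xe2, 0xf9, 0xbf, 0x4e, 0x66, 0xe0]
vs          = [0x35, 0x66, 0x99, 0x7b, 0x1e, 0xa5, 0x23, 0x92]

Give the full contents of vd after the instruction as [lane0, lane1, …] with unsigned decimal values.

vd = [1, 38, 128, 121, 191, 78, 102, 224]

VLMAX = (256 × 1/4) / 8 = 8 lanes
vl = min(AVL, VLMAX) = min(4, 8) = 4
  i=0: and(0xc9,0x35) → 1
  i=1: and(0x3e,0x66) → 38
  i=2: and(0xe2,0x99) → 128
  i=3: and(0xf9,0x7b) → 121
  i=4: tail/keep → 191
  i=5: tail/keep → 78
  i=6: tail/keep → 102
  i=7: tail/keep → 224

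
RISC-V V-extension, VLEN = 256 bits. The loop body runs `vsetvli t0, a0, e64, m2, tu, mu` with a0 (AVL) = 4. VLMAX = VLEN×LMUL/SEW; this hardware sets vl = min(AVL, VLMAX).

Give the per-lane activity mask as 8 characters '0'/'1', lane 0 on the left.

VLMAX = VLEN×LMUL/SEW = 256×2/64 = 8
vl = min(AVL, VLMAX) = min(4, 8) = 4
bits (lane 0 leftmost): 11110000

predicate = 11110000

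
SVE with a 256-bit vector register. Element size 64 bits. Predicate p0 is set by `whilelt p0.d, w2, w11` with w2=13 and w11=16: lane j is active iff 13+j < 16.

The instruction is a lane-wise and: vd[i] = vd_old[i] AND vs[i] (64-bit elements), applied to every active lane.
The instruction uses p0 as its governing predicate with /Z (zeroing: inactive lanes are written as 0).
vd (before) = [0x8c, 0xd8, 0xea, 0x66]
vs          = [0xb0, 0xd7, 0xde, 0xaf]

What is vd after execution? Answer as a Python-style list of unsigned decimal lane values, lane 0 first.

vd = [128, 208, 202, 0]

256-bit reg / 64-bit elem → 4 lanes
p0[j] = (13+j < 16); true for j=0..2 → 3 lanes set
lane  0: and(0x8c,0xb0) ⇒ 0x80
lane  1: and(0xd8,0xd7) ⇒ 0xd0
lane  2: and(0xea,0xde) ⇒ 0xca
lane  3: tail/zero ⇒ 0x00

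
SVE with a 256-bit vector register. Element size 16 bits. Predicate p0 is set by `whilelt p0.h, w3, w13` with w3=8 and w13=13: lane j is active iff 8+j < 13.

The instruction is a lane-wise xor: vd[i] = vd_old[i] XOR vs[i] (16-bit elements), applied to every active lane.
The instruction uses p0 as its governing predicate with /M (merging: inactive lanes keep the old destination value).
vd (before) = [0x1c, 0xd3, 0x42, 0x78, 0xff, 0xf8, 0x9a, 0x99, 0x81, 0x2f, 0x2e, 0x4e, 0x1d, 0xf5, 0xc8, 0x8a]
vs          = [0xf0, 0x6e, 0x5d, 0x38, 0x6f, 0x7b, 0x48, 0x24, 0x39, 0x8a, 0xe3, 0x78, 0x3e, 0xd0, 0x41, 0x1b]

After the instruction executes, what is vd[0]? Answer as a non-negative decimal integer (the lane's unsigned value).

vd[0] = 236

register lanes = 256/16 = 16
active while 8+j < 13, i.e. j ∈ [0,5) capped at 16 ⇒ 5
vd[0] xor(0x1c,0xf0) -> 0xec
vd[1] xor(0xd3,0x6e) -> 0xbd
vd[2] xor(0x42,0x5d) -> 0x1f
vd[3] xor(0x78,0x38) -> 0x40
vd[4] xor(0xff,0x6f) -> 0x90
vd[5] tail/keep -> 0xf8
vd[6] tail/keep -> 0x9a
vd[7] tail/keep -> 0x99
vd[8] tail/keep -> 0x81
vd[9] tail/keep -> 0x2f
vd[10] tail/keep -> 0x2e
vd[11] tail/keep -> 0x4e
vd[12] tail/keep -> 0x1d
vd[13] tail/keep -> 0xf5
vd[14] tail/keep -> 0xc8
vd[15] tail/keep -> 0x8a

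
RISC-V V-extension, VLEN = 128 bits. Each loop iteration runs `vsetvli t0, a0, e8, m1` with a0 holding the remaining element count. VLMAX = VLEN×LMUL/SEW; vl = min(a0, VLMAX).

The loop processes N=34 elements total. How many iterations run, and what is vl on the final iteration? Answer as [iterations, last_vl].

VLMAX = VLEN×LMUL/SEW = 128×1/8 = 16
N=34: ⌈34/16⌉ = 3 iters; last vl = 34 − 2×16 = 2

[iterations, last_vl] = [3, 2]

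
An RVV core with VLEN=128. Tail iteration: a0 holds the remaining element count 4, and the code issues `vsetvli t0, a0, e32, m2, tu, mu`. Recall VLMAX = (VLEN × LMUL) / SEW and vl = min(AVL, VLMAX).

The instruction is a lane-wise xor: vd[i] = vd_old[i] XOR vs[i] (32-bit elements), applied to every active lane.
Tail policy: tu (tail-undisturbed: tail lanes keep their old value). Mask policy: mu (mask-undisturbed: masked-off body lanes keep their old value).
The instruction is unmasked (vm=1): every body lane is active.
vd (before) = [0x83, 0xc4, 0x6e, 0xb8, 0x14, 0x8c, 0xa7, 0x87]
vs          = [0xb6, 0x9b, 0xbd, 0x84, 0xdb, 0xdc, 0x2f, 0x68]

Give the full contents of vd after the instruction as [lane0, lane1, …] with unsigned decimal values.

lanes per group: 128·2/32 = 8
vl = min(AVL, VLMAX) = min(4, 8) = 4
vd[0] xor(0x83,0xb6) -> 0x35
vd[1] xor(0xc4,0x9b) -> 0x5f
vd[2] xor(0x6e,0xbd) -> 0xd3
vd[3] xor(0xb8,0x84) -> 0x3c
vd[4] tail/keep -> 0x14
vd[5] tail/keep -> 0x8c
vd[6] tail/keep -> 0xa7
vd[7] tail/keep -> 0x87

vd = [53, 95, 211, 60, 20, 140, 167, 135]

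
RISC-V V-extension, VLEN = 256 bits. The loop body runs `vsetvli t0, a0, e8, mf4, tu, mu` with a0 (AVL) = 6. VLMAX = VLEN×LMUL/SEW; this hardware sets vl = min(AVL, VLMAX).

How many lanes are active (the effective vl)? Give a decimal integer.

VLMAX = (256 × 1/4) / 8 = 8 lanes
AVL=6 ≤ VLMAX=8, so vl = 6

vl = 6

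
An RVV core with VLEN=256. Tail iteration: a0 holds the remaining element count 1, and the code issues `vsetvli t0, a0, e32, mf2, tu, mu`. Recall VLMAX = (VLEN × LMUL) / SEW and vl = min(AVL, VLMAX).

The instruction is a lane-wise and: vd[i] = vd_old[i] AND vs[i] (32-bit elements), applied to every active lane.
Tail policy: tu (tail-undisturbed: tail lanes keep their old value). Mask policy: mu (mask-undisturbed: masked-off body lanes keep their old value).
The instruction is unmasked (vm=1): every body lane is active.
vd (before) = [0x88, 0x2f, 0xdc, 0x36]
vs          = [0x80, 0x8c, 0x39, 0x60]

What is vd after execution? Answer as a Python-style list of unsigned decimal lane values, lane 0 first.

VLMAX = (256 × 1/2) / 32 = 4 lanes
vl = min(AVL, VLMAX) = min(1, 4) = 1
lane  0: and(0x88,0x80) ⇒ 0x80
lane  1: tail/keep ⇒ 0x2f
lane  2: tail/keep ⇒ 0xdc
lane  3: tail/keep ⇒ 0x36

vd = [128, 47, 220, 54]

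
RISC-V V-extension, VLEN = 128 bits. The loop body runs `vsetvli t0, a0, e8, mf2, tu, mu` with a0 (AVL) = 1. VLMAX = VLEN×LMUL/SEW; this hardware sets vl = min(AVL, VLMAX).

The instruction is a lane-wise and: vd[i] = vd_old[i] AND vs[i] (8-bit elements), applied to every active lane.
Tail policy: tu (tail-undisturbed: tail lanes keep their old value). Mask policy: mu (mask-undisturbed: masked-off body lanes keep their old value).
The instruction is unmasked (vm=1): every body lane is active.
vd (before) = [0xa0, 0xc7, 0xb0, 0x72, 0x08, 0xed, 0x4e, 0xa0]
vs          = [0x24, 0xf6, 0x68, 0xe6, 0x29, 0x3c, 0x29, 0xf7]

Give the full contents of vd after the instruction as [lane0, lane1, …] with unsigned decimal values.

vd = [32, 199, 176, 114, 8, 237, 78, 160]

lanes per group: 128·1/2/8 = 8
vl ← min(1, 8) = 1
  i=0: and(0xa0,0x24) → 32
  i=1: tail/keep → 199
  i=2: tail/keep → 176
  i=3: tail/keep → 114
  i=4: tail/keep → 8
  i=5: tail/keep → 237
  i=6: tail/keep → 78
  i=7: tail/keep → 160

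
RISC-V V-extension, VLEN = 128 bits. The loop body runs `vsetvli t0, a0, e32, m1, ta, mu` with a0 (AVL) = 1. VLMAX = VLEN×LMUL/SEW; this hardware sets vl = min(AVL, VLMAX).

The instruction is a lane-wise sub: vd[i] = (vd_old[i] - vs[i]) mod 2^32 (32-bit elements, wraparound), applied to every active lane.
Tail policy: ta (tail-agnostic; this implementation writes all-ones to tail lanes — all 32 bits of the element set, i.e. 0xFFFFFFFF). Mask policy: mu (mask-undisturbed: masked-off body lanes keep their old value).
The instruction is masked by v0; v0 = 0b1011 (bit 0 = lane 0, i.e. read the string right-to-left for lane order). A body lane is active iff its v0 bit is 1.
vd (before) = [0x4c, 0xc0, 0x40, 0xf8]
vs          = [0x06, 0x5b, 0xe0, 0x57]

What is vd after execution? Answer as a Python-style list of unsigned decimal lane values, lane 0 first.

vd = [70, 4294967295, 4294967295, 4294967295]

lanes per group: 128·1/32 = 4
vl = min(AVL, VLMAX) = min(1, 4) = 1
lane  0: sub(0x4c,0x06) ⇒ 0x46
lane  1: tail/ones ⇒ 0xffffffff
lane  2: tail/ones ⇒ 0xffffffff
lane  3: tail/ones ⇒ 0xffffffff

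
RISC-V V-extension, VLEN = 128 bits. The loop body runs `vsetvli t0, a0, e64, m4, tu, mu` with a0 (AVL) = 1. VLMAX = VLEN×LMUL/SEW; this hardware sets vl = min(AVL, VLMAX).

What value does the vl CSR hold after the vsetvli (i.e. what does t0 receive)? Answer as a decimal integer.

VLMAX = VLEN×LMUL/SEW = 128×4/64 = 8
vl ← min(1, 8) = 1

vl = 1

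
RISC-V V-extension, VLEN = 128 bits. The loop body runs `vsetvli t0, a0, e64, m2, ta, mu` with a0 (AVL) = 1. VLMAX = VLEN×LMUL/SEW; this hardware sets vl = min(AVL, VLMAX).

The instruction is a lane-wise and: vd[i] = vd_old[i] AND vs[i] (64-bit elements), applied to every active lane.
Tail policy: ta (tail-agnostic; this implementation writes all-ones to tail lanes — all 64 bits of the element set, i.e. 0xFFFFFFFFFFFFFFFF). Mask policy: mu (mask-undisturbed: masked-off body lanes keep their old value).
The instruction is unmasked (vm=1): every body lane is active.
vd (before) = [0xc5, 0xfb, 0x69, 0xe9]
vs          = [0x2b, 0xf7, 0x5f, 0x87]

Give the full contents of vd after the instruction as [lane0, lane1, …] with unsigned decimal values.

VLMAX = VLEN×LMUL/SEW = 128×2/64 = 4
AVL=1 ≤ VLMAX=4, so vl = 1
  i=0: and(0xc5,0x2b) → 1
  i=1: tail/ones → 18446744073709551615
  i=2: tail/ones → 18446744073709551615
  i=3: tail/ones → 18446744073709551615

vd = [1, 18446744073709551615, 18446744073709551615, 18446744073709551615]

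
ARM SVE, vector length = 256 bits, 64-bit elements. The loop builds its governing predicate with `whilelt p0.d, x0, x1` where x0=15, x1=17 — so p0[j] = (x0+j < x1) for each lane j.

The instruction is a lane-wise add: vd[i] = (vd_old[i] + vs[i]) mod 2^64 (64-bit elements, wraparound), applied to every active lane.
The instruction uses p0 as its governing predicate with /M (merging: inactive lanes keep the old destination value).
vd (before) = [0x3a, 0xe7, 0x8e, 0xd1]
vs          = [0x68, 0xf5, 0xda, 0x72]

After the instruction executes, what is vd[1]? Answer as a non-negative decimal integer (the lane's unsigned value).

lane count: 256 div 64 = 4
whilelt: lane j active iff 15+j < 17 → j < 2 → 2 active
vd[0] add(0x3a,0x68) -> 0xa2
vd[1] add(0xe7,0xf5) -> 0x1dc
vd[2] tail/keep -> 0x8e
vd[3] tail/keep -> 0xd1

vd[1] = 476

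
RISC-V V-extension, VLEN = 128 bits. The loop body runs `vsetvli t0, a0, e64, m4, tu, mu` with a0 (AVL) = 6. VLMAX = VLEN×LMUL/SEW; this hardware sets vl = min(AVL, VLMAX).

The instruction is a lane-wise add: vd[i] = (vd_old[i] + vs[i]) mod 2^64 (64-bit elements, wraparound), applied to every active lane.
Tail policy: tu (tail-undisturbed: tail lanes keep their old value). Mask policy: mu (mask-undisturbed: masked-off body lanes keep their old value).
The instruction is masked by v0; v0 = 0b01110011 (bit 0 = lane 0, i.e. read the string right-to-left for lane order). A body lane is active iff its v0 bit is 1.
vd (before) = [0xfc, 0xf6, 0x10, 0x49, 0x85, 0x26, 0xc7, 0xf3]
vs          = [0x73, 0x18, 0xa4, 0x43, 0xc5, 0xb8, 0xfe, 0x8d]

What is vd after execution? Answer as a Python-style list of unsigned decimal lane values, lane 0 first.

vd = [367, 270, 16, 73, 330, 222, 199, 243]

VLMAX = VLEN×LMUL/SEW = 128×4/64 = 8
vl ← min(6, 8) = 6
lane  0: add(0xfc,0x73) ⇒ 0x16f
lane  1: add(0xf6,0x18) ⇒ 0x10e
lane  2: mask-off/keep ⇒ 0x10
lane  3: mask-off/keep ⇒ 0x49
lane  4: add(0x85,0xc5) ⇒ 0x14a
lane  5: add(0x26,0xb8) ⇒ 0xde
lane  6: tail/keep ⇒ 0xc7
lane  7: tail/keep ⇒ 0xf3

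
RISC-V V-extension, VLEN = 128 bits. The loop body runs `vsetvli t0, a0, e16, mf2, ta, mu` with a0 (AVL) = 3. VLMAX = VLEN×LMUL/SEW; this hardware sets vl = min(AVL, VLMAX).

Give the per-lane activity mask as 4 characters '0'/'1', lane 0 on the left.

VLMAX = (128 × 1/2) / 16 = 4 lanes
vl = min(AVL, VLMAX) = min(3, 4) = 3
bits (lane 0 leftmost): 1110

predicate = 1110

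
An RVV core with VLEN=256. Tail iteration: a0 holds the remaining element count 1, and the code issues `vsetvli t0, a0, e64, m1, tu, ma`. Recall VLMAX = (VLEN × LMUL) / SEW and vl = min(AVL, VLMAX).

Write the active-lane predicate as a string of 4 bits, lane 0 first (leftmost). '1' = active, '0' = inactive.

predicate = 1000

VLMAX = VLEN×LMUL/SEW = 256×1/64 = 4
vl ← min(1, 4) = 1
bits (lane 0 leftmost): 1000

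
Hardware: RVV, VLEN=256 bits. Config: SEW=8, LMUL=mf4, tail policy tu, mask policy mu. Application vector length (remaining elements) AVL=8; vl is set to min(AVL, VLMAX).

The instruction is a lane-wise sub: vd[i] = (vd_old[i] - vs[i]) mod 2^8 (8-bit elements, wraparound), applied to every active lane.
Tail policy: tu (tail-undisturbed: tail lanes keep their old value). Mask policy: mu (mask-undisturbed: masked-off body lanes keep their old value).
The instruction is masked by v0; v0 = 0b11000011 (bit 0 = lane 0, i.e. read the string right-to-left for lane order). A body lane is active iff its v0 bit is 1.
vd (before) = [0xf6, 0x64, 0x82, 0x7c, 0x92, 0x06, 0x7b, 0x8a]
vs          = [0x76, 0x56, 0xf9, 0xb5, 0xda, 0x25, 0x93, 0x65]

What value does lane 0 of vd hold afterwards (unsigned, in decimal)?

VLMAX = VLEN×LMUL/SEW = 256×1/4/8 = 8
vl = min(AVL, VLMAX) = min(8, 8) = 8
[0] sub(0xf6,0x76) = 0x80
[1] sub(0x64,0x56) = 0x0e
[2] mask-off/keep = 0x82
[3] mask-off/keep = 0x7c
[4] mask-off/keep = 0x92
[5] mask-off/keep = 0x06
[6] sub(0x7b,0x93) = 0xe8
[7] sub(0x8a,0x65) = 0x25

vd[0] = 128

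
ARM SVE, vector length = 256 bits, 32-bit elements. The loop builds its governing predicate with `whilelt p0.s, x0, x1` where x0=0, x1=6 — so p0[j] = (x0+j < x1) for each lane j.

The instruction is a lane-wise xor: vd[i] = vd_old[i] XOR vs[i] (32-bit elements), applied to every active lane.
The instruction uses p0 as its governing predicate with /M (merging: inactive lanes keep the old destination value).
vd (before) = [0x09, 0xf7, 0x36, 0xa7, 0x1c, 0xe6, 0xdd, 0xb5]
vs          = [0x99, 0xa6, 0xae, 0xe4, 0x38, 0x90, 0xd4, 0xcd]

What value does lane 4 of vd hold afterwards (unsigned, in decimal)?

vd[4] = 36

lane count: 256 div 32 = 8
p0[j] = (0+j < 6); true for j=0..5 → 6 lanes set
vd[0] xor(0x09,0x99) -> 0x90
vd[1] xor(0xf7,0xa6) -> 0x51
vd[2] xor(0x36,0xae) -> 0x98
vd[3] xor(0xa7,0xe4) -> 0x43
vd[4] xor(0x1c,0x38) -> 0x24
vd[5] xor(0xe6,0x90) -> 0x76
vd[6] tail/keep -> 0xdd
vd[7] tail/keep -> 0xb5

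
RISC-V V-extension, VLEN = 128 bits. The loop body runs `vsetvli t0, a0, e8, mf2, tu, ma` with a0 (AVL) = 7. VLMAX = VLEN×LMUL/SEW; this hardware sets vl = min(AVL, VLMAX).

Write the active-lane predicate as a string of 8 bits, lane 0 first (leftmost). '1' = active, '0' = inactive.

VLMAX = VLEN×LMUL/SEW = 128×1/2/8 = 8
AVL=7 ≤ VLMAX=8, so vl = 7
bits (lane 0 leftmost): 11111110

predicate = 11111110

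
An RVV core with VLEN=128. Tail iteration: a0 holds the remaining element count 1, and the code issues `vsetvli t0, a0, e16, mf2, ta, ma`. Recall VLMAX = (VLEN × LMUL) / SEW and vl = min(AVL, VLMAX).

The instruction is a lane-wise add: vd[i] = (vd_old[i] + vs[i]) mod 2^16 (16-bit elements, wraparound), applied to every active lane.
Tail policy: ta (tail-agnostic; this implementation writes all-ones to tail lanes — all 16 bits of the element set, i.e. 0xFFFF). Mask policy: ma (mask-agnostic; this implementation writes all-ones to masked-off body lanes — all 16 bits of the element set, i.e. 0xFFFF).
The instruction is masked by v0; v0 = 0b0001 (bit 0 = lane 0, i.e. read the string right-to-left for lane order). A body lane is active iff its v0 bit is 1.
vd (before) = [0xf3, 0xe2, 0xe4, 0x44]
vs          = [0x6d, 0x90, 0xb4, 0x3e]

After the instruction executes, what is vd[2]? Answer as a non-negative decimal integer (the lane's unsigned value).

VLMAX = (128 × 1/2) / 16 = 4 lanes
vl = min(AVL, VLMAX) = min(1, 4) = 1
  i=0: add(0xf3,0x6d) → 352
  i=1: tail/ones → 65535
  i=2: tail/ones → 65535
  i=3: tail/ones → 65535

vd[2] = 65535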